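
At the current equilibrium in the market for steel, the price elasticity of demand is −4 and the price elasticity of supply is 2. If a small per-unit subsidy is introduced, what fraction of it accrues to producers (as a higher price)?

For a small subsidy around the equilibrium, the benefit split depends on the relative slopes, which at a point are proportional to the elasticities.
Buyer share = εs/(εs + |εd|) = 2/(2 + 4) = 1/3; seller share = |εd|/(εs + |εd|) = 2/3.
So producers capture 2/3 of the subsidy.

Producer share = 2/3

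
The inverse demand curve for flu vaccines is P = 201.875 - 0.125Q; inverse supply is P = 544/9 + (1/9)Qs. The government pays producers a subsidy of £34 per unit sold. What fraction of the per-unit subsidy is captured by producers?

Pre-subsidy: 201.875 - 0.125Q = 544/9 + (1/9)Q gives Q* = 599 and P* = 127.
With the subsidy, sellers receive Ps = Pb + 34 for each unit, where Pb is the price buyers pay.
On the curves, Pb = 201.875 - 0.125Q and Ps = 544/9 + (1/9)Q; the wedge Ps − Pb = 34 gives 544/9 + (1/9)Q − (201.875 - 0.125Q) = 34, so Q' = 743.
Then Pb = 201.875 − 0.125·743 = 109 and Ps = 544/9 + (1/9)·743 = 143.
Buyers' price falls by P* − Pb = 127 − 109 = 18; sellers' price rises by Ps − P* = 143 − 127 = 16.
So producers capture 16/34 = 8/17 of each unit of subsidy.

Producer share = 8/17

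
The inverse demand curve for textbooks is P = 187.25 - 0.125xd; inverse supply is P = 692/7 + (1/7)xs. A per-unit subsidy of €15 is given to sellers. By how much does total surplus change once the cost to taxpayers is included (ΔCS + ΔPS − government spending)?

Net change in total surplus = -€420

Pre-subsidy: 187.25 - 0.125x = 692/7 + (1/7)x gives x* = 330 and P* = 146.
With the subsidy, sellers receive Ps = Pb + 15 for each unit, where Pb is the price buyers pay.
On the curves, Pb = 187.25 - 0.125x and Ps = 692/7 + (1/7)x; the wedge Ps − Pb = 15 gives 692/7 + (1/7)x − (187.25 - 0.125x) = 15, so x' = 386.
Then Pb = 187.25 − 0.125·386 = 139 and Ps = 692/7 + (1/7)·386 = 154.
ΔCS = ½(330 + 386)(146 − 139) = 2506; ΔPS = ½(330 + 386)(154 − 146) = 2864.
Government spending = 15 × 386 = 5790.
Net change = 2506 + 2864 − 5790 = -420. The loss equals the DWL triangle ½·15·56.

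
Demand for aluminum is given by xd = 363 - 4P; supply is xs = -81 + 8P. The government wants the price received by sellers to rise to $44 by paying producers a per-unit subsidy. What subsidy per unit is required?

At a seller price of 44, quantity supplied is -81 + 8·44 = 271.
Buyers absorb 271 only when they pay Pb with 363 − 4·Pb = 271, i.e. Pb = 23.
s = Ps − Pb = 44 − 23 = 21.

Required subsidy s = $21 per unit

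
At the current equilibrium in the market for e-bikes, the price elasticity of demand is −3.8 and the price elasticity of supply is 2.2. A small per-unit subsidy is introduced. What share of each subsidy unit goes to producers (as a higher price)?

For a small subsidy around the equilibrium, the benefit split depends on the relative slopes, which at a point are proportional to the elasticities.
Buyer share = εs/(εs + |εd|) = 2.2/(2.2 + 3.8) = 11/30; seller share = |εd|/(εs + |εd|) = 19/30.
So producers capture 19/30 of the subsidy.

Producer share = 19/30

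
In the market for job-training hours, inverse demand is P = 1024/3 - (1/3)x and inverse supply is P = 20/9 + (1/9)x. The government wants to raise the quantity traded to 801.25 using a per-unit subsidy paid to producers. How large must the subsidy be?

Required subsidy s = 17 per unit

At x = 801.25, from the demand curve buyers pay Pb = 1024/3 − (1/3)·801.25 = 74.25; from the supply curve sellers need Ps = 20/9 + (1/9)·801.25 = 91.25.
The subsidy must fill the gap: s = Ps − Pb = 91.25 − 74.25 = 17.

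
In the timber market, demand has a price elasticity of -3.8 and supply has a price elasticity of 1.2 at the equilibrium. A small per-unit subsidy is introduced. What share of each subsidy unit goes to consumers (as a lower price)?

Consumer share = 0.24

For a small subsidy around the equilibrium, the benefit split depends on the relative slopes, which at a point are proportional to the elasticities.
Buyer share = εs/(εs + |εd|) = 1.2/(1.2 + 3.8) = 0.24; seller share = |εd|/(εs + |εd|) = 0.76.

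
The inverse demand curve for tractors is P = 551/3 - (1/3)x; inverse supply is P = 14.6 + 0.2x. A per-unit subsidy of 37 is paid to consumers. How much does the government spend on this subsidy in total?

Pre-subsidy: 551/3 - (1/3)x = 14.6 + 0.2x gives x* = 317 and P* = 78.
With the rebate, buyers effectively pay Pb = Ps − 37, where Ps is the price sellers receive.
On the curves, Pb = 551/3 - (1/3)x and Ps = 14.6 + 0.2x; the wedge Ps − Pb = 37 gives 14.6 + 0.2x − (551/3 - (1/3)x) = 37, so x' = 386.375.
Then Pb = 551/3 − (1/3)·386.375 = 54.875 and Ps = 14.6 + 0.2·386.375 = 91.875.
Government outlay = subsidy × quantity = 37 × 386.375 = 14295.875.

Government cost = 14295.875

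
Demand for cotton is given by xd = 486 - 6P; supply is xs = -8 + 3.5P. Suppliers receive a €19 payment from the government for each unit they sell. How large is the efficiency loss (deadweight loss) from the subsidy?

Pre-subsidy: 486 - 6P = -8 + 3.5P gives P* = 52, x* = 174.
With the subsidy, sellers receive Ps = Pb + 19 for each unit, where Pb is the price buyers pay.
Supply in terms of Pb becomes xs = -8 + 3.5(Pb + 19) = 58.5 + 3.5Pb. Setting this equal to demand: 486 - 6Pb = 58.5 + 3.5Pb, so Pb = 45.
Sellers receive Ps = 45 + 19 = 64; x' = 486 − 6·45 = 216.
The subsidy expands output by 216 − 174 = 42 past the efficient level; on those units the gap between marginal cost and willingness to pay runs from 0 up to 19.
DWL = ½ × 19 × 42 = 399.

Deadweight loss = €399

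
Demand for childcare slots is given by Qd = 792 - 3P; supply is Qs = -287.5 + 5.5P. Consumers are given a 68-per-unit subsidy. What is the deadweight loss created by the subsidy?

Deadweight loss = 4488

Pre-subsidy: 792 - 3P = -287.5 + 5.5P gives P* = 127, Q* = 411.
With the rebate, buyers effectively pay Pb = Ps − 68, where Ps is the price sellers receive.
Demand in terms of Ps becomes Qd = 792 − 3(Ps − 68) = 996 - 3Ps. Setting this equal to supply: 996 - 3Ps = -287.5 + 5.5Ps, so Ps = 151.
Buyers pay Pb = 151 − 68 = 83; Q' = -287.5 + 5.5·151 = 543.
The subsidy expands output by 543 − 411 = 132 past the efficient level; on those units the gap between marginal cost and willingness to pay runs from 0 up to 68.
DWL = ½ × 68 × 132 = 4488.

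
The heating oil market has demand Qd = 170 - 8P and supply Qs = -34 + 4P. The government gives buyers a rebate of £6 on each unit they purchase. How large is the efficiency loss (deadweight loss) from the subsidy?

Deadweight loss = £48

Pre-subsidy: 170 - 8P = -34 + 4P gives P* = 17, Q* = 34.
With the rebate, buyers effectively pay Pb = Ps − 6, where Ps is the price sellers receive.
Demand in terms of Ps becomes Qd = 170 − 8(Ps − 6) = 218 - 8Ps. Setting this equal to supply: 218 - 8Ps = -34 + 4Ps, so Ps = 21.
Buyers pay Pb = 21 − 6 = 15; Q' = -34 + 4·21 = 50.
The subsidy expands output by 50 − 34 = 16 past the efficient level; on those units the gap between marginal cost and willingness to pay runs from 0 up to 6.
DWL = ½ × 6 × 16 = 48.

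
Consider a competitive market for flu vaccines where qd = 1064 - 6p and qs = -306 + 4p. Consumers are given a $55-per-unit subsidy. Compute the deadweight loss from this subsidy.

Pre-subsidy: 1064 - 6p = -306 + 4p gives p* = 137, q* = 242.
With the rebate, buyers effectively pay pb = ps − 55, where ps is the price sellers receive.
Demand in terms of ps becomes qd = 1064 − 6(ps − 55) = 1394 - 6ps. Setting this equal to supply: 1394 - 6ps = -306 + 4ps, so ps = 170.
Buyers pay pb = 170 − 55 = 115; q' = -306 + 4·170 = 374.
The subsidy expands output by 374 − 242 = 132 past the efficient level; on those units the gap between marginal cost and willingness to pay runs from 0 up to 55.
DWL = ½ × 55 × 132 = 3630.

Deadweight loss = $3630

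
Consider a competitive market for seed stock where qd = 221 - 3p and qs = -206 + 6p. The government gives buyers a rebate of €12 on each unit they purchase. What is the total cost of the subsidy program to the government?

Government cost = €1232

Pre-subsidy: 221 - 3p = -206 + 6p gives p* = 427/9, q* = 236/3.
With the rebate, buyers effectively pay pb = ps − 12, where ps is the price sellers receive.
Demand in terms of ps becomes qd = 221 − 3(ps − 12) = 257 - 3ps. Setting this equal to supply: 257 - 3ps = -206 + 6ps, so ps = 463/9.
Buyers pay pb = 463/9 − 12 = 355/9; q' = -206 + 6·(463/9) = 308/3.
Government outlay = subsidy × quantity = 12 × 308/3 = 1232.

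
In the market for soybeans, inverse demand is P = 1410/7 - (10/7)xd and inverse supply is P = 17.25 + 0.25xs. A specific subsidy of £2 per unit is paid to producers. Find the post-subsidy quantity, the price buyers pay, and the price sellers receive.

Pre-subsidy: 1410/7 - (10/7)x = 17.25 + 0.25x gives x* = 5157/47 and P* = 2100/47.
With the subsidy, sellers receive Ps = Pb + 2 for each unit, where Pb is the price buyers pay.
On the curves, Pb = 1410/7 - (10/7)x and Ps = 17.25 + 0.25x; the wedge Ps − Pb = 2 gives 17.25 + 0.25x − (1410/7 - (10/7)x) = 2, so x' = 5213/47.
Then Pb = 1410/7 − (10/7)·(5213/47) = 2020/47 and Ps = 17.25 + 0.25·(5213/47) = 2114/47.

x' = 5213/47; buyers pay 2020/47; sellers receive 2114/47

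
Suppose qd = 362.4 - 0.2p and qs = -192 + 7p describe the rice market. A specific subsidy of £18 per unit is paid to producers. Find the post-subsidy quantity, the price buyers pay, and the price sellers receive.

q' = 350.5; buyers pay £59.5; sellers receive £77.5

Pre-subsidy: 362.4 - 0.2p = -192 + 7p gives p* = 77, q* = 347.
With the subsidy, sellers receive ps = pb + 18 for each unit, where pb is the price buyers pay.
Supply in terms of pb becomes qs = -192 + 7(pb + 18) = -66 + 7pb. Setting this equal to demand: 362.4 - 0.2pb = -66 + 7pb, so pb = 59.5.
Sellers receive ps = 59.5 + 18 = 77.5; q' = 362.4 − 0.2·59.5 = 350.5.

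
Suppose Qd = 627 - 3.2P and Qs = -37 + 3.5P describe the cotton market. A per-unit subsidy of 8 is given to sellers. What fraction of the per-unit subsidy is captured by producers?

Producer share = 32/67

Pre-subsidy: 627 - 3.2P = -37 + 3.5P gives P* = 6640/67, Q* = 20761/67.
With the subsidy, sellers receive Ps = Pb + 8 for each unit, where Pb is the price buyers pay.
Supply in terms of Pb becomes Qs = -37 + 3.5(Pb + 8) = -9 + 3.5Pb. Setting this equal to demand: 627 - 3.2Pb = -9 + 3.5Pb, so Pb = 6360/67.
Sellers receive Ps = 6360/67 + 8 = 6896/67; Q' = 627 − 3.2·(6360/67) = 21657/67.
Buyers' price falls by P* − Pb = 6640/67 − 6360/67 = 280/67; sellers' price rises by Ps − P* = 6896/67 − 6640/67 = 256/67.
So producers capture (256/67)/8 = 32/67 of each unit of subsidy.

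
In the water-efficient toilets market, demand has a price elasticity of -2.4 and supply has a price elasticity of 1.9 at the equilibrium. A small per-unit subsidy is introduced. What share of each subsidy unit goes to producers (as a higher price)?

For a small subsidy around the equilibrium, the benefit split depends on the relative slopes, which at a point are proportional to the elasticities.
Buyer share = εs/(εs + |εd|) = 1.9/(1.9 + 2.4) = 19/43; seller share = |εd|/(εs + |εd|) = 24/43.
So producers capture 24/43 of the subsidy.

Producer share = 24/43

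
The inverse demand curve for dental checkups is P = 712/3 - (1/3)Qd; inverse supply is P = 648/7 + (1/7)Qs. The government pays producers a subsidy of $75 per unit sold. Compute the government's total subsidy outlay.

Pre-subsidy: 712/3 - (1/3)Q = 648/7 + (1/7)Q gives Q* = 304 and P* = 136.
With the subsidy, sellers receive Ps = Pb + 75 for each unit, where Pb is the price buyers pay.
On the curves, Pb = 712/3 - (1/3)Q and Ps = 648/7 + (1/7)Q; the wedge Ps − Pb = 75 gives 648/7 + (1/7)Q − (712/3 - (1/3)Q) = 75, so Q' = 461.5.
Then Pb = 712/3 − (1/3)·461.5 = 83.5 and Ps = 648/7 + (1/7)·461.5 = 158.5.
Government outlay = subsidy × quantity = 75 × 461.5 = 34612.5.

Government cost = $34612.5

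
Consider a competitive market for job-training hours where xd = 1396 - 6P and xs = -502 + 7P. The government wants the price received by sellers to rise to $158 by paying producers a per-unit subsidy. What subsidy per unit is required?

Required subsidy s = $26 per unit

At a seller price of 158, quantity supplied is -502 + 7·158 = 604.
Buyers absorb 604 only when they pay Pb with 1396 − 6·Pb = 604, i.e. Pb = 132.
s = Ps − Pb = 158 − 132 = 26.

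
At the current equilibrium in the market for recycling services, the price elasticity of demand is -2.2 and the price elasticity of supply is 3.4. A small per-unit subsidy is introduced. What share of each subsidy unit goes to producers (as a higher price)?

Producer share = 11/28

For a small subsidy around the equilibrium, the benefit split depends on the relative slopes, which at a point are proportional to the elasticities.
Buyer share = εs/(εs + |εd|) = 3.4/(3.4 + 2.2) = 17/28; seller share = |εd|/(εs + |εd|) = 11/28.
So producers capture 11/28 of the subsidy.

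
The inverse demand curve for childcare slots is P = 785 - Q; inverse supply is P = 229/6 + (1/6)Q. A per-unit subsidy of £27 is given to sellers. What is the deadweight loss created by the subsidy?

Pre-subsidy: 785 - Q = 229/6 + (1/6)Q gives Q* = 4481/7 and P* = 1014/7.
With the subsidy, sellers receive Ps = Pb + 27 for each unit, where Pb is the price buyers pay.
On the curves, Pb = 785 - Q and Ps = 229/6 + (1/6)Q; the wedge Ps − Pb = 27 gives 229/6 + (1/6)Q − (785 - Q) = 27, so Q' = 4643/7.
Then Pb = 785 − 1·(4643/7) = 852/7 and Ps = 229/6 + (1/6)·(4643/7) = 1041/7.
The subsidy expands output by 4643/7 − 4481/7 = 162/7 past the efficient level; on those units the gap between marginal cost and willingness to pay runs from 0 up to 27.
DWL = ½ × 27 × 162/7 = 2187/7.

Deadweight loss = 2187/7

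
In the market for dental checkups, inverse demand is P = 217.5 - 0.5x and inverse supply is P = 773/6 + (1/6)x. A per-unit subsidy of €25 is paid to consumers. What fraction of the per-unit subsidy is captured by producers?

Producer share = 0.25

Pre-subsidy: 217.5 - 0.5x = 773/6 + (1/6)x gives x* = 133 and P* = 151.
With the rebate, buyers effectively pay Pb = Ps − 25, where Ps is the price sellers receive.
On the curves, Pb = 217.5 - 0.5x and Ps = 773/6 + (1/6)x; the wedge Ps − Pb = 25 gives 773/6 + (1/6)x − (217.5 - 0.5x) = 25, so x' = 170.5.
Then Pb = 217.5 − 0.5·170.5 = 132.25 and Ps = 773/6 + (1/6)·170.5 = 157.25.
Buyers' price falls by P* − Pb = 151 − 132.25 = 18.75; sellers' price rises by Ps − P* = 157.25 − 151 = 6.25.
So producers capture 6.25/25 = 0.25 of each unit of subsidy.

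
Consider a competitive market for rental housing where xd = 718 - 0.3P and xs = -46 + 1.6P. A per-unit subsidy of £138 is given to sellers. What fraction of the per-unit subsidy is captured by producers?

Pre-subsidy: 718 - 0.3P = -46 + 1.6P gives P* = 7640/19, x* = 11350/19.
With the subsidy, sellers receive Ps = Pb + 138 for each unit, where Pb is the price buyers pay.
Supply in terms of Pb becomes xs = -46 + 1.6(Pb + 138) = 174.8 + 1.6Pb. Setting this equal to demand: 718 - 0.3Pb = 174.8 + 1.6Pb, so Pb = 5432/19.
Sellers receive Ps = 5432/19 + 138 = 8054/19; x' = 718 − 0.3·(5432/19) = 60062/95.
Buyers' price falls by P* − Pb = 7640/19 − 5432/19 = 2208/19; sellers' price rises by Ps − P* = 8054/19 − 7640/19 = 414/19.
So producers capture (414/19)/138 = 3/19 of each unit of subsidy.

Producer share = 3/19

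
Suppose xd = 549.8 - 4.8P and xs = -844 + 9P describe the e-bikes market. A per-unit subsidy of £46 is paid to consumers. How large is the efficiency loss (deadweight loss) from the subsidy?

Pre-subsidy: 549.8 - 4.8P = -844 + 9P gives P* = 101, x* = 65.
With the rebate, buyers effectively pay Pb = Ps − 46, where Ps is the price sellers receive.
Demand in terms of Ps becomes xd = 549.8 − 4.8(Ps − 46) = 770.6 - 4.8Ps. Setting this equal to supply: 770.6 - 4.8Ps = -844 + 9Ps, so Ps = 117.
Buyers pay Pb = 117 − 46 = 71; x' = -844 + 9·117 = 209.
The subsidy expands output by 209 − 65 = 144 past the efficient level; on those units the gap between marginal cost and willingness to pay runs from 0 up to 46.
DWL = ½ × 46 × 144 = 3312.

Deadweight loss = £3312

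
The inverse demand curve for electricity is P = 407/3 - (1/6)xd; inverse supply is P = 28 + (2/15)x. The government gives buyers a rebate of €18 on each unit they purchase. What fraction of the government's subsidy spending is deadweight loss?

Pre-subsidy: 407/3 - (1/6)x = 28 + (2/15)x gives x* = 3230/9 and P* = 2048/27.
With the rebate, buyers effectively pay Pb = Ps − 18, where Ps is the price sellers receive.
On the curves, Pb = 407/3 - (1/6)x and Ps = 28 + (2/15)x; the wedge Ps − Pb = 18 gives 28 + (2/15)x − (407/3 - (1/6)x) = 18, so x' = 3770/9.
Then Pb = 407/3 − (1/6)·(3770/9) = 1778/27 and Ps = 28 + (2/15)·(3770/9) = 2264/27.
ΔCS = ½(3230/9 + 3770/9)(2048/27 − 1778/27) = 35000/9; ΔPS = ½(3230/9 + 3770/9)(2264/27 − 2048/27) = 28000/9.
Government spending = 18 × 3770/9 = 7540.
DWL = ½ × 18 × (3770/9 − 3230/9) = 540; fraction = 540 / 7540 = 27/377.

DWL / government spending = 27/377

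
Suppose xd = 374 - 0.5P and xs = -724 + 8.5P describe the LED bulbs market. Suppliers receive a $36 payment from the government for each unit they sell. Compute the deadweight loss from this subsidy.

Pre-subsidy: 374 - 0.5P = -724 + 8.5P gives P* = 122, x* = 313.
With the subsidy, sellers receive Ps = Pb + 36 for each unit, where Pb is the price buyers pay.
Supply in terms of Pb becomes xs = -724 + 8.5(Pb + 36) = -418 + 8.5Pb. Setting this equal to demand: 374 - 0.5Pb = -418 + 8.5Pb, so Pb = 88.
Sellers receive Ps = 88 + 36 = 124; x' = 374 − 0.5·88 = 330.
The subsidy expands output by 330 − 313 = 17 past the efficient level; on those units the gap between marginal cost and willingness to pay runs from 0 up to 36.
DWL = ½ × 36 × 17 = 306.

Deadweight loss = $306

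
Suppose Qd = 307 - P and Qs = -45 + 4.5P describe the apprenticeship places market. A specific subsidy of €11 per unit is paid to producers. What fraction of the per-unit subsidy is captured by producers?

Producer share = 2/11

Pre-subsidy: 307 - P = -45 + 4.5P gives P* = 64, Q* = 243.
With the subsidy, sellers receive Ps = Pb + 11 for each unit, where Pb is the price buyers pay.
Supply in terms of Pb becomes Qs = -45 + 4.5(Pb + 11) = 4.5 + 4.5Pb. Setting this equal to demand: 307 - Pb = 4.5 + 4.5Pb, so Pb = 55.
Sellers receive Ps = 55 + 11 = 66; Q' = 307 − 1·55 = 252.
Buyers' price falls by P* − Pb = 64 − 55 = 9; sellers' price rises by Ps − P* = 66 − 64 = 2.
So producers capture 2/11 = 2/11 of each unit of subsidy.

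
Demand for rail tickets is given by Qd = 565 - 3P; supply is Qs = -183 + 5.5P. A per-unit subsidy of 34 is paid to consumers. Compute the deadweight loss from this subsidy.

Pre-subsidy: 565 - 3P = -183 + 5.5P gives P* = 88, Q* = 301.
With the rebate, buyers effectively pay Pb = Ps − 34, where Ps is the price sellers receive.
Demand in terms of Ps becomes Qd = 565 − 3(Ps − 34) = 667 - 3Ps. Setting this equal to supply: 667 - 3Ps = -183 + 5.5Ps, so Ps = 100.
Buyers pay Pb = 100 − 34 = 66; Q' = -183 + 5.5·100 = 367.
The subsidy expands output by 367 − 301 = 66 past the efficient level; on those units the gap between marginal cost and willingness to pay runs from 0 up to 34.
DWL = ½ × 34 × 66 = 1122.

Deadweight loss = 1122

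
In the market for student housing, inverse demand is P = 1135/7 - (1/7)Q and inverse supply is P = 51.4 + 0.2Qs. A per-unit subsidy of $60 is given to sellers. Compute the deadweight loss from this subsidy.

Pre-subsidy: 1135/7 - (1/7)Q = 51.4 + 0.2Q gives Q* = 323 and P* = 116.
With the subsidy, sellers receive Ps = Pb + 60 for each unit, where Pb is the price buyers pay.
On the curves, Pb = 1135/7 - (1/7)Q and Ps = 51.4 + 0.2Q; the wedge Ps − Pb = 60 gives 51.4 + 0.2Q − (1135/7 - (1/7)Q) = 60, so Q' = 498.
Then Pb = 1135/7 − (1/7)·498 = 91 and Ps = 51.4 + 0.2·498 = 151.
The subsidy expands output by 498 − 323 = 175 past the efficient level; on those units the gap between marginal cost and willingness to pay runs from 0 up to 60.
DWL = ½ × 60 × 175 = 5250.

Deadweight loss = $5250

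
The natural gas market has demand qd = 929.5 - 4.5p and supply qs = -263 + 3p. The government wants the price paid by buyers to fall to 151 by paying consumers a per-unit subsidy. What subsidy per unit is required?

At a buyer price of 151, quantity demanded is 929.5 − 4.5·151 = 250.
Sellers supply 250 only when they receive ps with -263 + 3·ps = 250, i.e. ps = 171.
s = ps − pb = 171 − 151 = 20.

Required subsidy s = 20 per unit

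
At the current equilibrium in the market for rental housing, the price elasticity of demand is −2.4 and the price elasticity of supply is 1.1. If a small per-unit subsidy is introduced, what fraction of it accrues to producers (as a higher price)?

For a small subsidy around the equilibrium, the benefit split depends on the relative slopes, which at a point are proportional to the elasticities.
Buyer share = εs/(εs + |εd|) = 1.1/(1.1 + 2.4) = 11/35; seller share = |εd|/(εs + |εd|) = 24/35.
So producers capture 24/35 of the subsidy.

Producer share = 24/35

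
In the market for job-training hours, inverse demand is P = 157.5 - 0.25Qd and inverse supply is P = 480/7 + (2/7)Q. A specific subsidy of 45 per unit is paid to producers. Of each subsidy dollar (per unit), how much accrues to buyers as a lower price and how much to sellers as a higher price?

Buyers gain 21 per unit; sellers gain 24 per unit

Pre-subsidy: 157.5 - 0.25Q = 480/7 + (2/7)Q gives Q* = 166 and P* = 116.
With the subsidy, sellers receive Ps = Pb + 45 for each unit, where Pb is the price buyers pay.
On the curves, Pb = 157.5 - 0.25Q and Ps = 480/7 + (2/7)Q; the wedge Ps − Pb = 45 gives 480/7 + (2/7)Q − (157.5 - 0.25Q) = 45, so Q' = 250.
Then Pb = 157.5 − 0.25·250 = 95 and Ps = 480/7 + (2/7)·250 = 140.
Buyers' price falls by P* − Pb = 116 − 95 = 21; sellers' price rises by Ps − P* = 140 − 116 = 24.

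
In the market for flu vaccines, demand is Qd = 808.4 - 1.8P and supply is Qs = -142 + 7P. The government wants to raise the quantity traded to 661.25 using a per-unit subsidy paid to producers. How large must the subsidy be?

Required subsidy s = 33 per unit

At Q = 661.25, invert demand for the buyer price: Pb = (808.4 − 661.25)/1.8 = 81.75; invert supply for the seller price: Ps = (661.25 − (-142))/7 = 114.75.
The subsidy must fill the gap: s = Ps − Pb = 114.75 − 81.75 = 33.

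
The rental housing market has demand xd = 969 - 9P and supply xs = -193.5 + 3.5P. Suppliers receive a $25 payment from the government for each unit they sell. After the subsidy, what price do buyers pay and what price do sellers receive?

Buyers pay $86; sellers receive $111

Pre-subsidy: 969 - 9P = -193.5 + 3.5P gives P* = 93, x* = 132.
With the subsidy, sellers receive Ps = Pb + 25 for each unit, where Pb is the price buyers pay.
Supply in terms of Pb becomes xs = -193.5 + 3.5(Pb + 25) = -106 + 3.5Pb. Setting this equal to demand: 969 - 9Pb = -106 + 3.5Pb, so Pb = 86.
Sellers receive Ps = 86 + 25 = 111; x' = 969 − 9·86 = 195.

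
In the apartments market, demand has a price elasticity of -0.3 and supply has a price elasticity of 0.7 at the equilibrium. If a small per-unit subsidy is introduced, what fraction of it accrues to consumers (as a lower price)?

For a small subsidy around the equilibrium, the benefit split depends on the relative slopes, which at a point are proportional to the elasticities.
Buyer share = εs/(εs + |εd|) = 0.7/(0.7 + 0.3) = 0.7; seller share = |εd|/(εs + |εd|) = 0.3.

Consumer share = 0.7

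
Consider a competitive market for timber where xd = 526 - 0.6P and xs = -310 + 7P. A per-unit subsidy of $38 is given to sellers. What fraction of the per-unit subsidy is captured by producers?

Pre-subsidy: 526 - 0.6P = -310 + 7P gives P* = 110, x* = 460.
With the subsidy, sellers receive Ps = Pb + 38 for each unit, where Pb is the price buyers pay.
Supply in terms of Pb becomes xs = -310 + 7(Pb + 38) = -44 + 7Pb. Setting this equal to demand: 526 - 0.6Pb = -44 + 7Pb, so Pb = 75.
Sellers receive Ps = 75 + 38 = 113; x' = 526 − 0.6·75 = 481.
Buyers' price falls by P* − Pb = 110 − 75 = 35; sellers' price rises by Ps − P* = 113 − 110 = 3.
So producers capture 3/38 = 3/38 of each unit of subsidy.

Producer share = 3/38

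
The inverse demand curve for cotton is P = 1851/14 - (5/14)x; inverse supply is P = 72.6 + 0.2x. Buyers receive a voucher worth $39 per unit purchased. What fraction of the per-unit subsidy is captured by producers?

Pre-subsidy: 1851/14 - (5/14)x = 72.6 + 0.2x gives x* = 107 and P* = 94.
With the rebate, buyers effectively pay Pb = Ps − 39, where Ps is the price sellers receive.
On the curves, Pb = 1851/14 - (5/14)x and Ps = 72.6 + 0.2x; the wedge Ps − Pb = 39 gives 72.6 + 0.2x − (1851/14 - (5/14)x) = 39, so x' = 177.
Then Pb = 1851/14 − (5/14)·177 = 69 and Ps = 72.6 + 0.2·177 = 108.
Buyers' price falls by P* − Pb = 94 − 69 = 25; sellers' price rises by Ps − P* = 108 − 94 = 14.
So producers capture 14/39 = 14/39 of each unit of subsidy.

Producer share = 14/39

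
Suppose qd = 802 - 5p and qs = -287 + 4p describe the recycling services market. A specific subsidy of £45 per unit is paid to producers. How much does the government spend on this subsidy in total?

Government cost = £13365

Pre-subsidy: 802 - 5p = -287 + 4p gives p* = 121, q* = 197.
With the subsidy, sellers receive ps = pb + 45 for each unit, where pb is the price buyers pay.
Supply in terms of pb becomes qs = -287 + 4(pb + 45) = -107 + 4pb. Setting this equal to demand: 802 - 5pb = -107 + 4pb, so pb = 101.
Sellers receive ps = 101 + 45 = 146; q' = 802 − 5·101 = 297.
Government outlay = subsidy × quantity = 45 × 297 = 13365.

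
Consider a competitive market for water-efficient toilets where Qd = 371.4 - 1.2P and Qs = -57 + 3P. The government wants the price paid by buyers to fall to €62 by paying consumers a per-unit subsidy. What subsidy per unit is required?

At a buyer price of 62, quantity demanded is 371.4 − 1.2·62 = 297.
Sellers supply 297 only when they receive Ps with -57 + 3·Ps = 297, i.e. Ps = 118.
s = Ps − Pb = 118 − 62 = 56.

Required subsidy s = €56 per unit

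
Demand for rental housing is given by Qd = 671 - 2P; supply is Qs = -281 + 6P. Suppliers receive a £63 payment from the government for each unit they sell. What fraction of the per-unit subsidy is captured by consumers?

Pre-subsidy: 671 - 2P = -281 + 6P gives P* = 119, Q* = 433.
With the subsidy, sellers receive Ps = Pb + 63 for each unit, where Pb is the price buyers pay.
Supply in terms of Pb becomes Qs = -281 + 6(Pb + 63) = 97 + 6Pb. Setting this equal to demand: 671 - 2Pb = 97 + 6Pb, so Pb = 71.75.
Sellers receive Ps = 71.75 + 63 = 134.75; Q' = 671 − 2·71.75 = 527.5.
Buyers' price falls by P* − Pb = 119 − 71.75 = 47.25; sellers' price rises by Ps − P* = 134.75 − 119 = 15.75.
So consumers capture 47.25/63 = 0.75 of each unit of subsidy.

Consumer share = 0.75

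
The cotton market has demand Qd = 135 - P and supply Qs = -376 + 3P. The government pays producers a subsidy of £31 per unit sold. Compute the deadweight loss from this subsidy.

Deadweight loss = £360.375

Pre-subsidy: 135 - P = -376 + 3P gives P* = 127.75, Q* = 7.25.
With the subsidy, sellers receive Ps = Pb + 31 for each unit, where Pb is the price buyers pay.
Supply in terms of Pb becomes Qs = -376 + 3(Pb + 31) = -283 + 3Pb. Setting this equal to demand: 135 - Pb = -283 + 3Pb, so Pb = 104.5.
Sellers receive Ps = 104.5 + 31 = 135.5; Q' = 135 − 1·104.5 = 30.5.
The subsidy expands output by 30.5 − 7.25 = 23.25 past the efficient level; on those units the gap between marginal cost and willingness to pay runs from 0 up to 31.
DWL = ½ × 31 × 23.25 = 360.375.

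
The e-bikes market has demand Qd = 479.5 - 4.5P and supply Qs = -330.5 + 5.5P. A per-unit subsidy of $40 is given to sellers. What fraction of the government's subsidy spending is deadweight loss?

DWL / government spending = 99/428

Pre-subsidy: 479.5 - 4.5P = -330.5 + 5.5P gives P* = 81, Q* = 115.
With the subsidy, sellers receive Ps = Pb + 40 for each unit, where Pb is the price buyers pay.
Supply in terms of Pb becomes Qs = -330.5 + 5.5(Pb + 40) = -110.5 + 5.5Pb. Setting this equal to demand: 479.5 - 4.5Pb = -110.5 + 5.5Pb, so Pb = 59.
Sellers receive Ps = 59 + 40 = 99; Q' = 479.5 − 4.5·59 = 214.
ΔCS = ½(115 + 214)(81 − 59) = 3619; ΔPS = ½(115 + 214)(99 − 81) = 2961.
Government spending = 40 × 214 = 8560.
DWL = ½ × 40 × (214 − 115) = 1980; fraction = 1980 / 8560 = 99/428.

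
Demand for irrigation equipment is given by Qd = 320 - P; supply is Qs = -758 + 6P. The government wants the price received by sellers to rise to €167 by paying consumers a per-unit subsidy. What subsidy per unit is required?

At a seller price of 167, quantity supplied is -758 + 6·167 = 244.
Buyers absorb 244 only when they pay Pb with 320 − 1·Pb = 244, i.e. Pb = 76.
s = Ps − Pb = 167 − 76 = 91.

Required subsidy s = €91 per unit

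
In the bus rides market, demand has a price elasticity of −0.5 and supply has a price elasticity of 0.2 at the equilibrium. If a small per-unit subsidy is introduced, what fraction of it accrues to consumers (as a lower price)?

For a small subsidy around the equilibrium, the benefit split depends on the relative slopes, which at a point are proportional to the elasticities.
Buyer share = εs/(εs + |εd|) = 0.2/(0.2 + 0.5) = 2/7; seller share = |εd|/(εs + |εd|) = 5/7.

Consumer share = 2/7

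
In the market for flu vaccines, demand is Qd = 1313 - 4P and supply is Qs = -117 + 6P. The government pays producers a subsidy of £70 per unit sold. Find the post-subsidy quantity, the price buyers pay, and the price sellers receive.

Pre-subsidy: 1313 - 4P = -117 + 6P gives P* = 143, Q* = 741.
With the subsidy, sellers receive Ps = Pb + 70 for each unit, where Pb is the price buyers pay.
Supply in terms of Pb becomes Qs = -117 + 6(Pb + 70) = 303 + 6Pb. Setting this equal to demand: 1313 - 4Pb = 303 + 6Pb, so Pb = 101.
Sellers receive Ps = 101 + 70 = 171; Q' = 1313 − 4·101 = 909.

Q' = 909; buyers pay £101; sellers receive £171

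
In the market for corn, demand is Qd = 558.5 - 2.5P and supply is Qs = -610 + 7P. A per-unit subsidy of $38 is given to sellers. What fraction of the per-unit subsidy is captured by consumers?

Consumer share = 14/19

Pre-subsidy: 558.5 - 2.5P = -610 + 7P gives P* = 123, Q* = 251.
With the subsidy, sellers receive Ps = Pb + 38 for each unit, where Pb is the price buyers pay.
Supply in terms of Pb becomes Qs = -610 + 7(Pb + 38) = -344 + 7Pb. Setting this equal to demand: 558.5 - 2.5Pb = -344 + 7Pb, so Pb = 95.
Sellers receive Ps = 95 + 38 = 133; Q' = 558.5 − 2.5·95 = 321.
Buyers' price falls by P* − Pb = 123 − 95 = 28; sellers' price rises by Ps − P* = 133 − 123 = 10.
So consumers capture 28/38 = 14/19 of each unit of subsidy.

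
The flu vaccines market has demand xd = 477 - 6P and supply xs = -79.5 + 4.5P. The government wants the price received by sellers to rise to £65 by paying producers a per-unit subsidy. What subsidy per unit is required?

Required subsidy s = £21 per unit

At a seller price of 65, quantity supplied is -79.5 + 4.5·65 = 213.
Buyers absorb 213 only when they pay Pb with 477 − 6·Pb = 213, i.e. Pb = 44.
s = Ps − Pb = 65 − 44 = 21.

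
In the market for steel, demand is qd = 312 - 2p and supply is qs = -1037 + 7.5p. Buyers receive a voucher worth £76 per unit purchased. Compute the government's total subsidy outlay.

Pre-subsidy: 312 - 2p = -1037 + 7.5p gives p* = 142, q* = 28.
With the rebate, buyers effectively pay pb = ps − 76, where ps is the price sellers receive.
Demand in terms of ps becomes qd = 312 − 2(ps − 76) = 464 - 2ps. Setting this equal to supply: 464 - 2ps = -1037 + 7.5ps, so ps = 158.
Buyers pay pb = 158 − 76 = 82; q' = -1037 + 7.5·158 = 148.
Government outlay = subsidy × quantity = 76 × 148 = 11248.

Government cost = £11248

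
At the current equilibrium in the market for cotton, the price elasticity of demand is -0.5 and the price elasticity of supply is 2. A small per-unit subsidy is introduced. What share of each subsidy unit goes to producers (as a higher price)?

Producer share = 0.2

For a small subsidy around the equilibrium, the benefit split depends on the relative slopes, which at a point are proportional to the elasticities.
Buyer share = εs/(εs + |εd|) = 2/(2 + 0.5) = 0.8; seller share = |εd|/(εs + |εd|) = 0.2.
So producers capture 0.2 of the subsidy.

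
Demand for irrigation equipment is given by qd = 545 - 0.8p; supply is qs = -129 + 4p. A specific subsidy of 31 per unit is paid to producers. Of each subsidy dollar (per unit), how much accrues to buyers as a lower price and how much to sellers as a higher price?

Buyers gain 155/6 per unit; sellers gain 31/6 per unit

Pre-subsidy: 545 - 0.8p = -129 + 4p gives p* = 1685/12, q* = 1298/3.
With the subsidy, sellers receive ps = pb + 31 for each unit, where pb is the price buyers pay.
Supply in terms of pb becomes qs = -129 + 4(pb + 31) = -5 + 4pb. Setting this equal to demand: 545 - 0.8pb = -5 + 4pb, so pb = 1375/12.
Sellers receive ps = 1375/12 + 31 = 1747/12; q' = 545 − 0.8·(1375/12) = 1360/3.
Buyers' price falls by p* − pb = 1685/12 − 1375/12 = 155/6; sellers' price rises by ps − p* = 1747/12 − 1685/12 = 31/6.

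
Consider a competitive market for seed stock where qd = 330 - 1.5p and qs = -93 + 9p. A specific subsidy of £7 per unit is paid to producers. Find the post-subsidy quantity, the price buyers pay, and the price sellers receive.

Pre-subsidy: 330 - 1.5p = -93 + 9p gives p* = 282/7, q* = 1887/7.
With the subsidy, sellers receive ps = pb + 7 for each unit, where pb is the price buyers pay.
Supply in terms of pb becomes qs = -93 + 9(pb + 7) = -30 + 9pb. Setting this equal to demand: 330 - 1.5pb = -30 + 9pb, so pb = 240/7.
Sellers receive ps = 240/7 + 7 = 289/7; q' = 330 − 1.5·(240/7) = 1950/7.

q' = 1950/7; buyers pay 240/7; sellers receive 289/7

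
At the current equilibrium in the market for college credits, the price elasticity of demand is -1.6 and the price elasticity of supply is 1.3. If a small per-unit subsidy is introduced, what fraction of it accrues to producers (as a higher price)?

For a small subsidy around the equilibrium, the benefit split depends on the relative slopes, which at a point are proportional to the elasticities.
Buyer share = εs/(εs + |εd|) = 1.3/(1.3 + 1.6) = 13/29; seller share = |εd|/(εs + |εd|) = 16/29.
So producers capture 16/29 of the subsidy.

Producer share = 16/29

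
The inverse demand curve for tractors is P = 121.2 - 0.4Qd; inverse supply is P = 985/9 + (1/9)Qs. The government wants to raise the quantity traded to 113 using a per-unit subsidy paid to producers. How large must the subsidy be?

At Q = 113, from the demand curve buyers pay Pb = 121.2 − 0.4·113 = 76; from the supply curve sellers need Ps = 985/9 + (1/9)·113 = 122.
The subsidy must fill the gap: s = Ps − Pb = 122 − 76 = 46.

Required subsidy s = 46 per unit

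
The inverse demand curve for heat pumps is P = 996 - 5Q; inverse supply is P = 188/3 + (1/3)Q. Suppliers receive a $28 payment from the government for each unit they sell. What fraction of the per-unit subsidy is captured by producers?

Pre-subsidy: 996 - 5Q = 188/3 + (1/3)Q gives Q* = 175 and P* = 121.
With the subsidy, sellers receive Ps = Pb + 28 for each unit, where Pb is the price buyers pay.
On the curves, Pb = 996 - 5Q and Ps = 188/3 + (1/3)Q; the wedge Ps − Pb = 28 gives 188/3 + (1/3)Q − (996 - 5Q) = 28, so Q' = 180.25.
Then Pb = 996 − 5·180.25 = 94.75 and Ps = 188/3 + (1/3)·180.25 = 122.75.
Buyers' price falls by P* − Pb = 121 − 94.75 = 26.25; sellers' price rises by Ps − P* = 122.75 − 121 = 1.75.
So producers capture 1.75/28 = 0.0625 of each unit of subsidy.

Producer share = 0.0625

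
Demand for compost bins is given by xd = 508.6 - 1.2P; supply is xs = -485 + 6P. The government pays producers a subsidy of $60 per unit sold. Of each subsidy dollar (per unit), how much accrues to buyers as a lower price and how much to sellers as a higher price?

Buyers gain $50 per unit; sellers gain $10 per unit

Pre-subsidy: 508.6 - 1.2P = -485 + 6P gives P* = 138, x* = 343.
With the subsidy, sellers receive Ps = Pb + 60 for each unit, where Pb is the price buyers pay.
Supply in terms of Pb becomes xs = -485 + 6(Pb + 60) = -125 + 6Pb. Setting this equal to demand: 508.6 - 1.2Pb = -125 + 6Pb, so Pb = 88.
Sellers receive Ps = 88 + 60 = 148; x' = 508.6 − 1.2·88 = 403.
Buyers' price falls by P* − Pb = 138 − 88 = 50; sellers' price rises by Ps − P* = 148 − 138 = 10.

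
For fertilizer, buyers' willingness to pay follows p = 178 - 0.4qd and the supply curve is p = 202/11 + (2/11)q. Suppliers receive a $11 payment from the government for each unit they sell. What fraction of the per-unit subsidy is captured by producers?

Pre-subsidy: 178 - 0.4q = 202/11 + (2/11)q gives q* = 274.375 and p* = 68.25.
With the subsidy, sellers receive ps = pb + 11 for each unit, where pb is the price buyers pay.
On the curves, pb = 178 - 0.4q and ps = 202/11 + (2/11)q; the wedge ps − pb = 11 gives 202/11 + (2/11)q − (178 - 0.4q) = 11, so q' = 293.28125.
Then pb = 178 − 0.4·293.28125 = 60.6875 and ps = 202/11 + (2/11)·293.28125 = 71.6875.
Buyers' price falls by p* − pb = 68.25 − 60.6875 = 7.5625; sellers' price rises by ps − p* = 71.6875 − 68.25 = 3.4375.
So producers capture 3.4375/11 = 0.3125 of each unit of subsidy.

Producer share = 0.3125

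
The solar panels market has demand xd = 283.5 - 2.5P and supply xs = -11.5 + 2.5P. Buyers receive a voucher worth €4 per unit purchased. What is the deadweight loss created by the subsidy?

Pre-subsidy: 283.5 - 2.5P = -11.5 + 2.5P gives P* = 59, x* = 136.
With the rebate, buyers effectively pay Pb = Ps − 4, where Ps is the price sellers receive.
Demand in terms of Ps becomes xd = 283.5 − 2.5(Ps − 4) = 293.5 - 2.5Ps. Setting this equal to supply: 293.5 - 2.5Ps = -11.5 + 2.5Ps, so Ps = 61.
Buyers pay Pb = 61 − 4 = 57; x' = -11.5 + 2.5·61 = 141.
The subsidy expands output by 141 − 136 = 5 past the efficient level; on those units the gap between marginal cost and willingness to pay runs from 0 up to 4.
DWL = ½ × 4 × 5 = 10.

Deadweight loss = €10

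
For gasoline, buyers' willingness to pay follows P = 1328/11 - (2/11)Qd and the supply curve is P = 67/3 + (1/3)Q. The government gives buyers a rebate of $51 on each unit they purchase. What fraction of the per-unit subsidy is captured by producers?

Producer share = 11/17

Pre-subsidy: 1328/11 - (2/11)Q = 67/3 + (1/3)Q gives Q* = 191 and P* = 86.
With the rebate, buyers effectively pay Pb = Ps − 51, where Ps is the price sellers receive.
On the curves, Pb = 1328/11 - (2/11)Q and Ps = 67/3 + (1/3)Q; the wedge Ps − Pb = 51 gives 67/3 + (1/3)Q − (1328/11 - (2/11)Q) = 51, so Q' = 290.
Then Pb = 1328/11 − (2/11)·290 = 68 and Ps = 67/3 + (1/3)·290 = 119.
Buyers' price falls by P* − Pb = 86 − 68 = 18; sellers' price rises by Ps − P* = 119 − 86 = 33.
So producers capture 33/51 = 11/17 of each unit of subsidy.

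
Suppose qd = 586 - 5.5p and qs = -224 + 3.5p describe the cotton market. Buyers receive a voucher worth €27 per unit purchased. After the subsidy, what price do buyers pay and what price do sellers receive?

Buyers pay €79.5; sellers receive €106.5

Pre-subsidy: 586 - 5.5p = -224 + 3.5p gives p* = 90, q* = 91.
With the rebate, buyers effectively pay pb = ps − 27, where ps is the price sellers receive.
Demand in terms of ps becomes qd = 586 − 5.5(ps − 27) = 734.5 - 5.5ps. Setting this equal to supply: 734.5 - 5.5ps = -224 + 3.5ps, so ps = 106.5.
Buyers pay pb = 106.5 − 27 = 79.5; q' = -224 + 3.5·106.5 = 148.75.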